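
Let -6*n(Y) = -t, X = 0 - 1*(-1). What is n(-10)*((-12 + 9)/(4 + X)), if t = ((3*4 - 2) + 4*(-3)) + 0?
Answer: 1/5 ≈ 0.20000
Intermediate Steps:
t = -2 (t = ((12 - 2) - 12) + 0 = (10 - 12) + 0 = -2 + 0 = -2)
X = 1 (X = 0 + 1 = 1)
n(Y) = -1/3 (n(Y) = -(-1)*(-2)/6 = -1/6*2 = -1/3)
n(-10)*((-12 + 9)/(4 + X)) = -(-12 + 9)/(3*(4 + 1)) = -(-1)/5 = -1/3*(-3/5) = 1/5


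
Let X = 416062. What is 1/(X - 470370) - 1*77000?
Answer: -4181716001/54308 ≈ -77000.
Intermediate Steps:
1/(X - 470370) - 1*77000 = 1/(416062 - 470370) - 1*77000 = 1/(-54308) - 77000 = -1/54308 - 77000 = -4181716001/54308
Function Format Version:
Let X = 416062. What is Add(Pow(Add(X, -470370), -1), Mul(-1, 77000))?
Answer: Rational(-4181716001, 54308) ≈ -77000.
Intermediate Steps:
Add(Pow(Add(X, -470370), -1), Mul(-1, 77000)) = Add(Pow(Add(416062, -470370), -1), Mul(-1, 77000)) = Add(Pow(-54308, -1), -77000) = Add(Rational(-1, 54308), -77000) = Rational(-4181716001, 54308)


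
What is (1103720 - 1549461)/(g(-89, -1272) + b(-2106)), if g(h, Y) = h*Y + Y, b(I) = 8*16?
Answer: -445741/112064 ≈ -3.9776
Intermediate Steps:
b(I) = 128
g(h, Y) = Y + Y*h (g(h, Y) = Y*h + Y = Y + Y*h)
(1103720 - 1549461)/(g(-89, -1272) + b(-2106)) = (1103720 - 1549461)/(-1272*(1 - 89) + 128) = -445741/(-1272*(-88) + 128) = -445741/(111936 + 128) = -445741/112064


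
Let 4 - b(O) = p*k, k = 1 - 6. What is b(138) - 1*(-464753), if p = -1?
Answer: 464752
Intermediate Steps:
k = -5
b(O) = -1 (b(O) = 4 - (-1)*(-5) = 4 - 1*5 = 4 - 5 = -1)
b(138) - 1*(-464753) = -1 - 1*(-464753) = -1 + 464753 = 464752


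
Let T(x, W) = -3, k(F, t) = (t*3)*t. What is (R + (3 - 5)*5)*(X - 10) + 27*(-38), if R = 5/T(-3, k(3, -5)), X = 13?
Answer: -1061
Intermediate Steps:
k(F, t) = 3*t**2 (k(F, t) = (3*t)*t = 3*t**2)
R = -5/3 (R = 5/(-3) = 5*(-1/3) = -5/3 ≈ -1.6667)
(R + (3 - 5)*5)*(X - 10) + 27*(-38) = (-5/3 + (3 - 5)*5)*(13 - 10) + 27*(-38) = (-5/3 - 2*5)*3 - 1026 = (-5/3 - 10)*3 - 1026 = -35/3*3 - 1026 = -35 - 1026 = -1061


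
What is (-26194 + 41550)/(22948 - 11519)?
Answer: 1396/1039 ≈ 1.3436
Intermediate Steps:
(-26194 + 41550)/(22948 - 11519) = 15356/11429 = 15356*(1/11429) = 1396/1039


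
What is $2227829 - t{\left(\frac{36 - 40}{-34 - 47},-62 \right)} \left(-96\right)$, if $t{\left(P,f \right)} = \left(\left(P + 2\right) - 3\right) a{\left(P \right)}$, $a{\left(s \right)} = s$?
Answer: $\frac{4872252167}{2187} \approx 2.2278 \cdot 10^{6}$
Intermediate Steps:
$t{\left(P,f \right)} = P \left(-1 + P\right)$ ($t{\left(P,f \right)} = \left(\left(P + 2\right) - 3\right) P = \left(\left(2 + P\right) - 3\right) P = \left(-1 + P\right) P = P \left(-1 + P\right)$)
$2227829 - t{\left(\frac{36 - 40}{-34 - 47},-62 \right)} \left(-96\right) = 2227829 - \frac{36 - 40}{-34 - 47} \left(-1 + \frac{36 - 40}{-34 - 47}\right) \left(-96\right) = 2227829 - - \frac{4}{-81} \left(-1 - \frac{4}{-81}\right) \left(-96\right) = 2227829 - \left(-4\right) \left(- \frac{1}{81}\right) \left(-1 - - \frac{4}{81}\right) \left(-96\right) = 2227829 - \frac{4 \left(-1 + \frac{4}{81}\right)}{81} \left(-96\right) = 2227829 - \frac{4}{81} \left(- \frac{77}{81}\right) \left(-96\right) = 2227829 - \left(- \frac{308}{6561}\right) \left(-96\right) = 2227829 - \frac{9856}{2187} = \frac{4872252167}{2187}$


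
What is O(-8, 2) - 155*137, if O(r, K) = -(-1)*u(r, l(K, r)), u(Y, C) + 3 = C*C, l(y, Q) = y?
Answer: -21234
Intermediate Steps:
u(Y, C) = -3 + C² (u(Y, C) = -3 + C*C = -3 + C²)
O(r, K) = -3 + K² (O(r, K) = -(-1)*(-3 + K²) = -(3 - K²) = -3 + K²)
O(-8, 2) - 155*137 = (-3 + 2²) - 155*137 = (-3 + 4) - 21235 = 1 - 21235 = -21234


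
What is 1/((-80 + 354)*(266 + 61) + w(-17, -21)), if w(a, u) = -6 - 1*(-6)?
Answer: 1/89598 ≈ 1.1161e-5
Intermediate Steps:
w(a, u) = 0 (w(a, u) = -6 + 6 = 0)
1/((-80 + 354)*(266 + 61) + w(-17, -21)) = 1/((-80 + 354)*(266 + 61) + 0) = 1/(274*327 + 0) = 1/(89598 + 0) = 1/89598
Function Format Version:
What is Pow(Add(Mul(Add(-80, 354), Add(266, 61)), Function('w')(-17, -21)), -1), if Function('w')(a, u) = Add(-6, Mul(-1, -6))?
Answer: Rational(1, 89598) ≈ 1.1161e-5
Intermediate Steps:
Function('w')(a, u) = 0 (Function('w')(a, u) = Add(-6, 6) = 0)
Pow(Add(Mul(Add(-80, 354), Add(266, 61)), Function('w')(-17, -21)), -1) = Pow(Add(Mul(Add(-80, 354), Add(266, 61)), 0), -1) = Pow(Add(Mul(274, 327), 0), -1) = Pow(Add(89598, 0), -1) = Pow(89598, -1) = Rational(1, 89598)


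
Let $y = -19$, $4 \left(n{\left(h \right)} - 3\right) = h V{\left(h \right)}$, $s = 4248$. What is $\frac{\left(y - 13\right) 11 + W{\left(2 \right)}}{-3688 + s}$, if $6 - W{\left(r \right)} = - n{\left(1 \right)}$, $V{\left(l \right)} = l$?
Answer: $- \frac{1371}{2240} \approx -0.61205$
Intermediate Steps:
$n{\left(h \right)} = 3 + \frac{h^{2}}{4}$ ($n{\left(h \right)} = 3 + \frac{h h}{4} = 3 + \frac{h^{2}}{4}$)
$W{\left(r \right)} = \frac{37}{4}$ ($W{\left(r \right)} = 6 - - (3 + \frac{1^{2}}{4}) = 6 - - (3 + \frac{1}{4} \cdot 1) = 6 - - (3 + \frac{1}{4}) = 6 - \left(-1\right) \frac{13}{4} = 6 - - \frac{13}{4} = 6 + \frac{13}{4} = \frac{37}{4}$)
$\frac{\left(y - 13\right) 11 + W{\left(2 \right)}}{-3688 + s} = \frac{\left(-19 - 13\right) 11 + \frac{37}{4}}{-3688 + 4248} = \frac{\left(-32\right) 11 + \frac{37}{4}}{560} = \left(-352 + \frac{37}{4}\right) \frac{1}{560} = \left(- \frac{1371}{4}\right) \frac{1}{560} = - \frac{1371}{2240}$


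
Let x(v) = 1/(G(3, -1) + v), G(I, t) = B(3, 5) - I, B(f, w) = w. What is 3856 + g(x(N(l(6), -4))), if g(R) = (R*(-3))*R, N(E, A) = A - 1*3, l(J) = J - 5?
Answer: 96397/25 ≈ 3855.9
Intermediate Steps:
l(J) = -5 + J
N(E, A) = -3 + A (N(E, A) = A - 3 = -3 + A)
G(I, t) = 5 - I
x(v) = 1/(2 + v) (x(v) = 1/((5 - 1*3) + v) = 1/((5 - 3) + v) = 1/(2 + v))
g(R) = -3*R² (g(R) = (-3*R)*R = -3*R²)
3856 + g(x(N(l(6), -4))) = 3856 - 3/(2 + (-3 - 4))² = 3856 - 3/(2 - 7)² = 3856 - 3*(1/(-5))² = 3856 - 3*(-⅕)² = 3856 - 3*1/25 = 3856 - 3/25 = 96397/25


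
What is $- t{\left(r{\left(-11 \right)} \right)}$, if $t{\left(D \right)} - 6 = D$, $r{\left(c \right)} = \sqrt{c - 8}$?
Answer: $-6 - i \sqrt{19} \approx -6.0 - 4.3589 i$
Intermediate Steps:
$r{\left(c \right)} = \sqrt{-8 + c}$
$t{\left(D \right)} = 6 + D$
$- t{\left(r{\left(-11 \right)} \right)} = - (6 + \sqrt{-8 - 11}) = - (6 + \sqrt{-19}) = - (6 + i \sqrt{19}) = -6 - i \sqrt{19}$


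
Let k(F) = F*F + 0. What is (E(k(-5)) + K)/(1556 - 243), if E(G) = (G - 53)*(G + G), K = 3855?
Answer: 2455/1313 ≈ 1.8698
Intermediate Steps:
k(F) = F² (k(F) = F² + 0 = F²)
E(G) = 2*G*(-53 + G) (E(G) = (-53 + G)*(2*G) = 2*G*(-53 + G))
(E(k(-5)) + K)/(1556 - 243) = (2*(-5)²*(-53 + (-5)²) + 3855)/(1556 - 243) = (2*25*(-53 + 25) + 3855)/1313 = (2*25*(-28) + 3855)*(1/1313) = (-1400 + 3855)*(1/1313) = 2455*(1/1313) = 2455/1313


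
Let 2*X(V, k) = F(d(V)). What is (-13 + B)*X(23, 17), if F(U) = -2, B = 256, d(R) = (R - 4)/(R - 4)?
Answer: -243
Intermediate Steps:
d(R) = 1 (d(R) = (-4 + R)/(-4 + R) = 1)
X(V, k) = -1 (X(V, k) = (½)*(-2) = -1)
(-13 + B)*X(23, 17) = (-13 + 256)*(-1) = 243*(-1) = -243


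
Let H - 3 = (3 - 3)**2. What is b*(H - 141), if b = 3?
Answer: -414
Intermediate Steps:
H = 3 (H = 3 + (3 - 3)**2 = 3 + 0**2 = 3 + 0 = 3)
b*(H - 141) = 3*(3 - 141) = 3*(-138) = -414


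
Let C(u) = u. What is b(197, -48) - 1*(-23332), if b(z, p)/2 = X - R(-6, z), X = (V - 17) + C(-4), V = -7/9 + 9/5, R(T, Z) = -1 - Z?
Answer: 1065962/45 ≈ 23688.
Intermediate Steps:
V = 46/45 (V = -7*⅑ + 9*(⅕) = -7/9 + 9/5 = 46/45 ≈ 1.0222)
X = -899/45 (X = (46/45 - 17) - 4 = -719/45 - 4 = -899/45 ≈ -19.978)
b(z, p) = -1708/45 + 2*z (b(z, p) = 2*(-899/45 - (-1 - z)) = 2*(-899/45 + (1 + z)) = 2*(-854/45 + z) = -1708/45 + 2*z)
b(197, -48) - 1*(-23332) = (-1708/45 + 2*197) - 1*(-23332) = (-1708/45 + 394) + 23332 = 16022/45 + 23332 = 1065962/45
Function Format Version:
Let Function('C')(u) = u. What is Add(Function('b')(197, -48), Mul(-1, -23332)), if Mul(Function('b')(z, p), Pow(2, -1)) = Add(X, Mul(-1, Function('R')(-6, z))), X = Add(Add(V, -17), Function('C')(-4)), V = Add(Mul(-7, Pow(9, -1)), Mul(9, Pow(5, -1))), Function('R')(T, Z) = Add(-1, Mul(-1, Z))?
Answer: Rational(1065962, 45) ≈ 23688.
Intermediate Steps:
V = Rational(46, 45) (V = Add(Mul(-7, Rational(1, 9)), Mul(9, Rational(1, 5))) = Add(Rational(-7, 9), Rational(9, 5)) = Rational(46, 45) ≈ 1.0222)
X = Rational(-899, 45) (X = Add(Add(Rational(46, 45), -17), -4) = Add(Rational(-719, 45), -4) = Rational(-899, 45) ≈ -19.978)
Function('b')(z, p) = Add(Rational(-1708, 45), Mul(2, z)) (Function('b')(z, p) = Mul(2, Add(Rational(-899, 45), Mul(-1, Add(-1, Mul(-1, z))))) = Mul(2, Add(Rational(-899, 45), Add(1, z))) = Mul(2, Add(Rational(-854, 45), z)) = Add(Rational(-1708, 45), Mul(2, z)))
Add(Function('b')(197, -48), Mul(-1, -23332)) = Add(Add(Rational(-1708, 45), Mul(2, 197)), Mul(-1, -23332)) = Add(Add(Rational(-1708, 45), 394), 23332) = Add(Rational(16022, 45), 23332) = Rational(1065962, 45)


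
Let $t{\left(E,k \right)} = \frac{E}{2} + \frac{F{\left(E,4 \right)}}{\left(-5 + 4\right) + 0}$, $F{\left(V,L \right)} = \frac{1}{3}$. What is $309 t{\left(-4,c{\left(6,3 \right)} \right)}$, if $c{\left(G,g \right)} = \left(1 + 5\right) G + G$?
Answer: $-721$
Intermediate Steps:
$F{\left(V,L \right)} = \frac{1}{3}$
$c{\left(G,g \right)} = 7 G$ ($c{\left(G,g \right)} = 6 G + G = 7 G$)
$t{\left(E,k \right)} = - \frac{1}{3} + \frac{E}{2}$ ($t{\left(E,k \right)} = \frac{E}{2} + \frac{1}{3 \left(\left(-5 + 4\right) + 0\right)} = E \frac{1}{2} + \frac{1}{3 \left(-1 + 0\right)} = \frac{E}{2} + \frac{1}{3 \left(-1\right)} = \frac{E}{2} + \frac{1}{3} \left(-1\right) = \frac{E}{2} - \frac{1}{3} = - \frac{1}{3} + \frac{E}{2}$)
$309 t{\left(-4,c{\left(6,3 \right)} \right)} = 309 \left(- \frac{1}{3} + \frac{1}{2} \left(-4\right)\right) = 309 \left(- \frac{1}{3} - 2\right) = 309 \left(- \frac{7}{3}\right) = -721$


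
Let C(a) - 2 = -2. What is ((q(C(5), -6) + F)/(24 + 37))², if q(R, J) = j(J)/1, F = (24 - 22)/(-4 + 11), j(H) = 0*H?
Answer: 4/182329 ≈ 2.1938e-5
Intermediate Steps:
C(a) = 0 (C(a) = 2 - 2 = 0)
j(H) = 0
F = 2/7 ≈ 0.28571
q(R, J) = 0 (q(R, J) = 0/1 = 0*1 = 0)
((q(C(5), -6) + F)/(24 + 37))² = ((0 + 2/7)/(24 + 37))² = ((2/7)/61)² = ((2/7)*(1/61))² = (2/427)² = 4/182329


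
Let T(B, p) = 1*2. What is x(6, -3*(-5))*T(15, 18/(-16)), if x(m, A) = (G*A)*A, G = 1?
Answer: 450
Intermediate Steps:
x(m, A) = A**2 (x(m, A) = (1*A)*A = A*A = A**2)
T(B, p) = 2
x(6, -3*(-5))*T(15, 18/(-16)) = (-3*(-5))**2*2 = 15**2*2 = 225*2 = 450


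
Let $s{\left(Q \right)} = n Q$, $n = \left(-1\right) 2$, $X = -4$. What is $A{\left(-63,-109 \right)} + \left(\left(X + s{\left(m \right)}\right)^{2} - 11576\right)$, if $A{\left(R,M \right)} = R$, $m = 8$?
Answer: $-11239$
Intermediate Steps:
$n = -2$
$s{\left(Q \right)} = - 2 Q$
$A{\left(-63,-109 \right)} + \left(\left(X + s{\left(m \right)}\right)^{2} - 11576\right) = -63 - \left(11576 - \left(-4 - 16\right)^{2}\right) = -63 - \left(11576 - \left(-20\right)^{2}\right) = -63 + \left(400 - 11576\right) = -63 - 11176 = -11239$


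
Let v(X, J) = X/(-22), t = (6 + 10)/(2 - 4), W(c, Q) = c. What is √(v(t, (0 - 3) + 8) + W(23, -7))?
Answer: √2827/11 ≈ 4.8336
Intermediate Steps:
t = -8 (t = 16/(-2) = 16*(-½) = -8)
v(X, J) = -X/22 (v(X, J) = X*(-1/22) = -X/22)
√(v(t, (0 - 3) + 8) + W(23, -7)) = √(-1/22*(-8) + 23) = √(4/11 + 23) = √(257/11) = √2827/11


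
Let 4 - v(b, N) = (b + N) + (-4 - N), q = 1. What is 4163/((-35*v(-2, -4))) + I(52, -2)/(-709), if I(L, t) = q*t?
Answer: -2950867/248150 ≈ -11.891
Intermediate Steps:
I(L, t) = t (I(L, t) = 1*t = t)
v(b, N) = 8 - b (v(b, N) = 4 - ((b + N) + (-4 - N)) = 4 - ((N + b) + (-4 - N)) = 4 - (-4 + b) = 4 + (4 - b) = 8 - b)
4163/((-35*v(-2, -4))) + I(52, -2)/(-709) = 4163/((-35*(8 - 1*(-2)))) - 2/(-709) = 4163/((-35*(8 + 2))) - 2*(-1/709) = 4163/((-35*10)) + 2/709 = 4163/(-350) + 2/709 = 4163*(-1/350) + 2/709 = -4163/350 + 2/709 = -2950867/248150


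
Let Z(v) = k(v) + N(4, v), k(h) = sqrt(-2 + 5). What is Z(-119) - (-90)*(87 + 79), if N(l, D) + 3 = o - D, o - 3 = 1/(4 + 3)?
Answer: 105414/7 + sqrt(3) ≈ 15061.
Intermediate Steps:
o = 22/7 (o = 3 + 1/(4 + 3) = 3 + 1/7 = 22/7 ≈ 3.1429)
N(l, D) = 1/7 - D (N(l, D) = -3 + (22/7 - D) = 1/7 - D)
k(h) = sqrt(3)
Z(v) = 1/7 + sqrt(3) - v (Z(v) = sqrt(3) + (1/7 - v) = 1/7 + sqrt(3) - v)
Z(-119) - (-90)*(87 + 79) = (1/7 + sqrt(3) - 1*(-119)) - (-90)*(87 + 79) = (1/7 + sqrt(3) + 119) - (-90)*166 = (834/7 + sqrt(3)) - 1*(-14940) = (834/7 + sqrt(3)) + 14940 = 105414/7 + sqrt(3)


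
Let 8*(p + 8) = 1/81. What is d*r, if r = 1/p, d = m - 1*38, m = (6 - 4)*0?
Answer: 24624/5183 ≈ 4.7509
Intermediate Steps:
m = 0 (m = 2*0 = 0)
p = -5183/648 (p = -8 + (1/8)/81 = -8 + (1/8)*(1/81) = -8 + 1/648 = -5183/648 ≈ -7.9985)
d = -38 (d = 0 - 1*38 = 0 - 38 = -38)
r = -648/5183 (r = 1/(-5183/648) = -648/5183 ≈ -0.12502)
d*r = -38*(-648/5183) = 24624/5183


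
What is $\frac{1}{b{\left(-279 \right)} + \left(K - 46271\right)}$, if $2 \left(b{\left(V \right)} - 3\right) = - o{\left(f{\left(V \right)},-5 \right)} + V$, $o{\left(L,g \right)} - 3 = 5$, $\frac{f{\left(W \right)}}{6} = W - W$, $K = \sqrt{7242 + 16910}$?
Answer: $- \frac{185646}{8616012721} - \frac{8 \sqrt{6038}}{8616012721} \approx -2.1619 \cdot 10^{-5}$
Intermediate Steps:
$K = 2 \sqrt{6038}$ ($K = \sqrt{24152} = 2 \sqrt{6038} \approx 155.41$)
$f{\left(W \right)} = 0$ ($f{\left(W \right)} = 6 \left(W - W\right) = 6 \cdot 0 = 0$)
$o{\left(L,g \right)} = 8$ ($o{\left(L,g \right)} = 3 + 5 = 8$)
$b{\left(V \right)} = -1 + \frac{V}{2}$ ($b{\left(V \right)} = 3 + \frac{\left(-1\right) 8 + V}{2} = 3 + \frac{-8 + V}{2} = 3 + \left(-4 + \frac{V}{2}\right) = -1 + \frac{V}{2}$)
$\frac{1}{b{\left(-279 \right)} + \left(K - 46271\right)} = \frac{1}{\left(-1 + \frac{1}{2} \left(-279\right)\right) + \left(2 \sqrt{6038} - 46271\right)} = \frac{1}{\left(-1 - \frac{279}{2}\right) - \left(46271 - 2 \sqrt{6038}\right)} = \frac{1}{- \frac{281}{2} - \left(46271 - 2 \sqrt{6038}\right)} = \frac{1}{- \frac{92823}{2} + 2 \sqrt{6038}}$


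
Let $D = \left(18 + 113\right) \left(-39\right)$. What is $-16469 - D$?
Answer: $-11360$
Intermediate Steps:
$D = -5109$ ($D = 131 \left(-39\right) = -5109$)
$-16469 - D = -16469 - -5109 = -16469 + 5109 = -11360$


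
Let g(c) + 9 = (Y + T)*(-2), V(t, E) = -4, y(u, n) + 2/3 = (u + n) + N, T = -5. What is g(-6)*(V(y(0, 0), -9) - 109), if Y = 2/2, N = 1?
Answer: 113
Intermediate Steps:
y(u, n) = 1/3 + n + u (y(u, n) = -2/3 + ((u + n) + 1) = -2/3 + ((n + u) + 1) = -2/3 + (1 + n + u) = 1/3 + n + u)
Y = 1 (Y = 2*(1/2) = 1)
g(c) = -1 (g(c) = -9 + (1 - 5)*(-2) = -9 - 4*(-2) = -9 + 8 = -1)
g(-6)*(V(y(0, 0), -9) - 109) = -(-4 - 109) = -1*(-113) = 113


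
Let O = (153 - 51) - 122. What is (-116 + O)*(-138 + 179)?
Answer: -5576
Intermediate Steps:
O = -20 (O = 102 - 122 = -20)
(-116 + O)*(-138 + 179) = (-116 - 20)*(-138 + 179) = -136*41 = -5576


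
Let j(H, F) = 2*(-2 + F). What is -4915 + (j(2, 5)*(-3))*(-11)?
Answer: -4717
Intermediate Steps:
j(H, F) = -4 + 2*F
-4915 + (j(2, 5)*(-3))*(-11) = -4915 + ((-4 + 2*5)*(-3))*(-11) = -4915 + ((-4 + 10)*(-3))*(-11) = -4915 + (6*(-3))*(-11) = -4915 - 18*(-11) = -4915 + 198 = -4717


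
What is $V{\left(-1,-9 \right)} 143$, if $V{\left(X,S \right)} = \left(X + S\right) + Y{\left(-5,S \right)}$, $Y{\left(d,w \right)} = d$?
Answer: $-2145$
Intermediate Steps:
$V{\left(X,S \right)} = -5 + S + X$ ($V{\left(X,S \right)} = \left(X + S\right) - 5 = \left(S + X\right) - 5 = -5 + S + X$)
$V{\left(-1,-9 \right)} 143 = \left(-5 - 9 - 1\right) 143 = \left(-15\right) 143 = -2145$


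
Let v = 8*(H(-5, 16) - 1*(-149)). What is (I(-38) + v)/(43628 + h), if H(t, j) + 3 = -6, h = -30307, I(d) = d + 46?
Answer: 1128/13321 ≈ 0.084678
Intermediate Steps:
I(d) = 46 + d
H(t, j) = -9 (H(t, j) = -3 - 6 = -9)
v = 1120 (v = 8*(-9 - 1*(-149)) = 8*(-9 + 149) = 8*140 = 1120)
(I(-38) + v)/(43628 + h) = ((46 - 38) + 1120)/(43628 - 30307) = (8 + 1120)/13321 = 1128*(1/13321) = 1128/13321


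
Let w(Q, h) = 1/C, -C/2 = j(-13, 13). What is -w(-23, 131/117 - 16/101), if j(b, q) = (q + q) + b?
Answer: 1/26 ≈ 0.038462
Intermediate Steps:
j(b, q) = b + 2*q (j(b, q) = 2*q + b = b + 2*q)
C = -26 (C = -2*(-13 + 2*13) = -2*(-13 + 26) = -2*13 = -26)
w(Q, h) = -1/26 (w(Q, h) = 1/(-26) = -1/26)
-w(-23, 131/117 - 16/101) = -1*(-1/26) = 1/26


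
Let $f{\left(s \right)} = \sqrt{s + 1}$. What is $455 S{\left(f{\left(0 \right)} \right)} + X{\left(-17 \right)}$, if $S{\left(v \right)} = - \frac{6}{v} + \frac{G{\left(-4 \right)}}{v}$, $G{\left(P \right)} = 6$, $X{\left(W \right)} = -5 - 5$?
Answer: $-10$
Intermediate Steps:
$X{\left(W \right)} = -10$ ($X{\left(W \right)} = -5 - 5 = -10$)
$f{\left(s \right)} = \sqrt{1 + s}$
$S{\left(v \right)} = 0$ ($S{\left(v \right)} = - \frac{6}{v} + \frac{6}{v} = 0$)
$455 S{\left(f{\left(0 \right)} \right)} + X{\left(-17 \right)} = 455 \cdot 0 - 10 = 0 - 10 = -10$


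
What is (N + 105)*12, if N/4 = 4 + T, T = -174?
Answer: -6900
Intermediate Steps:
N = -680 (N = 4*(4 - 174) = 4*(-170) = -680)
(N + 105)*12 = (-680 + 105)*12 = -575*12 = -6900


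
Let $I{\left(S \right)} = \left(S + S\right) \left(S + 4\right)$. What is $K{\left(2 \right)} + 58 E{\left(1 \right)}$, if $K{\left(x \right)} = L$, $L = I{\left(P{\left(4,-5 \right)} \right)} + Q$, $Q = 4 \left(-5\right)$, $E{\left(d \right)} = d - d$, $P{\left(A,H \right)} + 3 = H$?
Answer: $44$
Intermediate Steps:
$P{\left(A,H \right)} = -3 + H$
$E{\left(d \right)} = 0$
$Q = -20$
$I{\left(S \right)} = 2 S \left(4 + S\right)$
$L = 44$ ($L = 2 \left(-3 - 5\right) \left(4 - 8\right) - 20 = 2 \left(-8\right) \left(4 - 8\right) - 20 = 2 \left(-8\right) \left(-4\right) - 20 = 64 - 20 = 44$)
$K{\left(x \right)} = 44$
$K{\left(2 \right)} + 58 E{\left(1 \right)} = 44 + 58 \cdot 0 = 44 + 0 = 44$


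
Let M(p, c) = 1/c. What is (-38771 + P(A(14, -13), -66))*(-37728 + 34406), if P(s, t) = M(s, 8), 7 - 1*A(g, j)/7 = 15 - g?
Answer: 515187387/4 ≈ 1.2880e+8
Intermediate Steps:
A(g, j) = -56 + 7*g (A(g, j) = 49 - 7*(15 - g) = 49 + (-105 + 7*g) = -56 + 7*g)
P(s, t) = ⅛ (P(s, t) = 1/8 = ⅛)
(-38771 + P(A(14, -13), -66))*(-37728 + 34406) = (-38771 + ⅛)*(-37728 + 34406) = -310167/8*(-3322) = 515187387/4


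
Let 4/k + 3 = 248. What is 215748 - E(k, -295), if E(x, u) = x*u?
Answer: 10571888/49 ≈ 2.1575e+5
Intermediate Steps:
k = 4/245 (k = 4/(-3 + 248) = 4/245 ≈ 0.016327)
E(x, u) = u*x
215748 - E(k, -295) = 215748 - (-295)*4/245 = 215748 - 1*(-236/49) = 215748 + 236/49 = 10571888/49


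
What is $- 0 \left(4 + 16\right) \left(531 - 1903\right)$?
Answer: $0$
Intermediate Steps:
$- 0 \left(4 + 16\right) \left(531 - 1903\right) = - 0 \cdot 20 \left(-1372\right) = \left(-1\right) 0 \left(-1372\right) = 0 \left(-1372\right) = 0$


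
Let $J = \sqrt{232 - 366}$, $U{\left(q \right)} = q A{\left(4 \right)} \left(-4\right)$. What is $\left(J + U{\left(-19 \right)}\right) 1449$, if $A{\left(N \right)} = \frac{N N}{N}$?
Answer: $440496 + 1449 i \sqrt{134} \approx 4.405 \cdot 10^{5} + 16773.0 i$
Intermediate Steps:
$A{\left(N \right)} = N$ ($A{\left(N \right)} = \frac{N^{2}}{N} = N$)
$U{\left(q \right)} = - 16 q$ ($U{\left(q \right)} = q 4 \left(-4\right) = 4 q \left(-4\right) = - 16 q$)
$J = i \sqrt{134}$ ($J = \sqrt{-134} = i \sqrt{134} \approx 11.576 i$)
$\left(J + U{\left(-19 \right)}\right) 1449 = \left(i \sqrt{134} - -304\right) 1449 = \left(i \sqrt{134} + 304\right) 1449 = \left(304 + i \sqrt{134}\right) 1449 = 440496 + 1449 i \sqrt{134}$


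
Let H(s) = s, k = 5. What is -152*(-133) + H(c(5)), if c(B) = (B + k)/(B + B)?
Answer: 20217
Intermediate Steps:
c(B) = (5 + B)/(2*B) (c(B) = (B + 5)/(B + B) = (5 + B)/((2*B)) = (5 + B)*(1/(2*B)) = (5 + B)/(2*B))
-152*(-133) + H(c(5)) = -152*(-133) + (½)*(5 + 5)/5 = 20216 + (½)*(⅕)*10 = 20216 + 1 = 20217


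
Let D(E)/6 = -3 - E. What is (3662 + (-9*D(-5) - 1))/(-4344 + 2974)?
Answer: -3553/1370 ≈ -2.5934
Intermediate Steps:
D(E) = -18 - 6*E (D(E) = 6*(-3 - E) = -18 - 6*E)
(3662 + (-9*D(-5) - 1))/(-4344 + 2974) = (3662 + (-9*(-18 - 6*(-5)) - 1))/(-4344 + 2974) = (3662 + (-9*(-18 + 30) - 1))/(-1370) = (3662 + (-9*12 - 1))*(-1/1370) = (3662 + (-108 - 1))*(-1/1370) = (3662 - 109)*(-1/1370) = 3553*(-1/1370) = -3553/1370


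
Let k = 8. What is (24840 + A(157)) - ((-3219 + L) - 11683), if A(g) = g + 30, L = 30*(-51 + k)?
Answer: 41219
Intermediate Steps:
L = -1290 (L = 30*(-51 + 8) = 30*(-43) = -1290)
A(g) = 30 + g
(24840 + A(157)) - ((-3219 + L) - 11683) = (24840 + (30 + 157)) - ((-3219 - 1290) - 11683) = (24840 + 187) - (-4509 - 11683) = 25027 - 1*(-16192) = 25027 + 16192 = 41219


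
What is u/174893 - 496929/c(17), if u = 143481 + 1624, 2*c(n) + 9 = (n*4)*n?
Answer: -173652371759/200602271 ≈ -865.66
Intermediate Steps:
c(n) = -9/2 + 2*n² (c(n) = -9/2 + ((n*4)*n)/2 = -9/2 + ((4*n)*n)/2 = -9/2 + (4*n²)/2 = -9/2 + 2*n²)
u = 145105
u/174893 - 496929/c(17) = 145105/174893 - 496929/(-9/2 + 2*17²) = 145105*(1/174893) - 496929/(-9/2 + 2*289) = 145105/174893 - 496929/(-9/2 + 578) = 145105/174893 - 496929/1147/2 = 145105/174893 - 496929*2/1147 = 145105/174893 - 993858/1147 = -173652371759/200602271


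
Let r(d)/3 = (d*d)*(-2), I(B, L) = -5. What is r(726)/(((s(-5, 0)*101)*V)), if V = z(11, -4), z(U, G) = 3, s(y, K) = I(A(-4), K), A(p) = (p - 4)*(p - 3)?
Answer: 1054152/505 ≈ 2087.4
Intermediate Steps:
A(p) = (-4 + p)*(-3 + p)
s(y, K) = -5
V = 3
r(d) = -6*d² (r(d) = 3*((d*d)*(-2)) = 3*(d²*(-2)) = 3*(-2*d²) = -6*d²)
r(726)/(((s(-5, 0)*101)*V)) = (-6*726²)/((-5*101*3)) = (-6*527076)/((-505*3)) = -3162456/(-1515) = -3162456*(-1/1515) = 1054152/505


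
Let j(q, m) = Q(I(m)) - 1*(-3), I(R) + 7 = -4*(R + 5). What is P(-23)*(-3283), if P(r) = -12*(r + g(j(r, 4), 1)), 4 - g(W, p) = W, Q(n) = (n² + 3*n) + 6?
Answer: -68864208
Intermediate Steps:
I(R) = -27 - 4*R (I(R) = -7 - 4*(R + 5) = -7 - 4*(5 + R) = -7 + (-20 - 4*R) = -27 - 4*R)
Q(n) = 6 + n² + 3*n
j(q, m) = -72 + (-27 - 4*m)² - 12*m (j(q, m) = (6 + (-27 - 4*m)² + 3*(-27 - 4*m)) - 1*(-3) = (6 + (-27 - 4*m)² + (-81 - 12*m)) + 3 = (-75 + (-27 - 4*m)² - 12*m) + 3 = -72 + (-27 - 4*m)² - 12*m)
g(W, p) = 4 - W
P(r) = 20700 - 12*r (P(r) = -12*(r + (4 - (657 + 16*4² + 204*4))) = -12*(r + (4 - (657 + 16*16 + 816))) = -12*(r + (4 - (657 + 256 + 816))) = -12*(r + (4 - 1*1729)) = -12*(r + (4 - 1729)) = -12*(r - 1725) = -12*(-1725 + r) = 20700 - 12*r)
P(-23)*(-3283) = (20700 - 12*(-23))*(-3283) = (20700 + 276)*(-3283) = 20976*(-3283) = -68864208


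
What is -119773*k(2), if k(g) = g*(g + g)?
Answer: -958184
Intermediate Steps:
k(g) = 2*g² (k(g) = g*(2*g) = 2*g²)
-119773*k(2) = -239546*2² = -239546*4 = -119773*8 = -958184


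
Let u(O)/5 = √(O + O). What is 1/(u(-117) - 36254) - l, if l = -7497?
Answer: 4926872316824/657179183 - 15*I*√26/1314358366 ≈ 7497.0 - 5.8192e-8*I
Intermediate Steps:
u(O) = 5*√2*√O (u(O) = 5*√(O + O) = 5*√(2*O) = 5*(√2*√O) = 5*√2*√O)
1/(u(-117) - 36254) - l = 1/(5*√2*√(-117) - 36254) - 1*(-7497) = 1/(5*√2*(3*I*√13) - 36254) + 7497 = 1/(15*I*√26 - 36254) + 7497 = 1/(-36254 + 15*I*√26) + 7497 = 7497 + 1/(-36254 + 15*I*√26)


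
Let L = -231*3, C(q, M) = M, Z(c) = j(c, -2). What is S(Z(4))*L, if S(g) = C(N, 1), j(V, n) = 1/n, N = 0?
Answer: -693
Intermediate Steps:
Z(c) = -1/2 (Z(c) = 1/(-2) = -1/2)
S(g) = 1
L = -693
S(Z(4))*L = 1*(-693) = -693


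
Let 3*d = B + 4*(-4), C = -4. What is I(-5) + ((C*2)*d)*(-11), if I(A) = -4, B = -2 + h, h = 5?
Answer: -1156/3 ≈ -385.33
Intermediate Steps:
B = 3 (B = -2 + 5 = 3)
d = -13/3 (d = (3 + 4*(-4))/3 = (3 - 16)/3 = (⅓)*(-13) = -13/3 ≈ -4.3333)
I(-5) + ((C*2)*d)*(-11) = -4 + (-4*2*(-13/3))*(-11) = -4 - 8*(-13/3)*(-11) = -4 + (104/3)*(-11) = -4 - 1144/3 = -1156/3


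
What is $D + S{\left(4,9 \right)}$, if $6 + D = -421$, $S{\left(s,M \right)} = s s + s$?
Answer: $-407$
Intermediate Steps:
$S{\left(s,M \right)} = s + s^{2}$ ($S{\left(s,M \right)} = s^{2} + s = s + s^{2}$)
$D = -427$ ($D = -6 - 421 = -427$)
$D + S{\left(4,9 \right)} = -427 + 4 \left(1 + 4\right) = -427 + 4 \cdot 5 = -427 + 20 = -407$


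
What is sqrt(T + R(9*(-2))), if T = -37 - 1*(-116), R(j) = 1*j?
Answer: sqrt(61) ≈ 7.8102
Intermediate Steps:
R(j) = j
T = 79 (T = -37 + 116 = 79)
sqrt(T + R(9*(-2))) = sqrt(79 + 9*(-2)) = sqrt(79 - 18) = sqrt(61)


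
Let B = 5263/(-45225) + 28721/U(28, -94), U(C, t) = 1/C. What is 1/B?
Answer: 45225/36369397037 ≈ 1.2435e-6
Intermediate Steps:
B = 36369397037/45225 (B = 5263/(-45225) + 28721/(1/28) = 5263*(-1/45225) + 28721/(1/28) = -5263/45225 + 28721*28 = -5263/45225 + 804188 = 36369397037/45225 ≈ 8.0419e+5)
1/B = 1/(36369397037/45225) = 45225/36369397037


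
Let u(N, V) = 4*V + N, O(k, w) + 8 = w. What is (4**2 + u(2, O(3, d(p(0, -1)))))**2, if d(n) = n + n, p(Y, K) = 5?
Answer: 676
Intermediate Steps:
d(n) = 2*n
O(k, w) = -8 + w
u(N, V) = N + 4*V
(4**2 + u(2, O(3, d(p(0, -1)))))**2 = (4**2 + (2 + 4*(-8 + 2*5)))**2 = (16 + (2 + 4*(-8 + 10)))**2 = (16 + (2 + 4*2))**2 = (16 + (2 + 8))**2 = (16 + 10)**2 = 26**2 = 676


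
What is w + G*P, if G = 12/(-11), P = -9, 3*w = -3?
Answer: 97/11 ≈ 8.8182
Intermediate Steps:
w = -1 (w = (1/3)*(-3) = -1)
G = -12/11 (G = 12*(-1/11) = -12/11 ≈ -1.0909)
w + G*P = -1 - 12/11*(-9) = -1 + 108/11 = 97/11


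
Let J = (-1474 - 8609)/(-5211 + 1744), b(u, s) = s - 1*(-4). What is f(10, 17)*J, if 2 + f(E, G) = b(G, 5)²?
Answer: 796557/3467 ≈ 229.75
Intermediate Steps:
b(u, s) = 4 + s (b(u, s) = s + 4 = 4 + s)
f(E, G) = 79 (f(E, G) = -2 + (4 + 5)² = -2 + 9² = -2 + 81 = 79)
J = 10083/3467 (J = -10083/(-3467) = -10083*(-1/3467) = 10083/3467 ≈ 2.9083)
f(10, 17)*J = 79*(10083/3467) = 796557/3467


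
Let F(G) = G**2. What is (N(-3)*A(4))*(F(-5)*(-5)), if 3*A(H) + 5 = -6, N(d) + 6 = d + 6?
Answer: -1375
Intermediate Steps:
N(d) = d (N(d) = -6 + (d + 6) = -6 + (6 + d) = d)
A(H) = -11/3 (A(H) = -5/3 + (1/3)*(-6) = -5/3 - 2 = -11/3)
(N(-3)*A(4))*(F(-5)*(-5)) = (-3*(-11/3))*((-5)**2*(-5)) = 11*(25*(-5)) = 11*(-125) = -1375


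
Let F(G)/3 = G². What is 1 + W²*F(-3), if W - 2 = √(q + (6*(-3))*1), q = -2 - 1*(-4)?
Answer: -323 + 432*I ≈ -323.0 + 432.0*I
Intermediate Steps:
q = 2 (q = -2 + 4 = 2)
F(G) = 3*G²
W = 2 + 4*I (W = 2 + √(2 + (6*(-3))*1) = 2 + √(2 - 18*1) = 2 + √(2 - 18) = 2 + √(-16) = 2 + 4*I ≈ 2.0 + 4.0*I)
1 + W²*F(-3) = 1 + (2 + 4*I)²*(3*(-3)²) = 1 + (2 + 4*I)²*(3*9) = 1 + (2 + 4*I)²*27 = 1 + 27*(2 + 4*I)²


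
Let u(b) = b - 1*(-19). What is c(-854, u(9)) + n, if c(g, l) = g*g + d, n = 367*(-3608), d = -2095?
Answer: -596915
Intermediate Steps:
u(b) = 19 + b (u(b) = b + 19 = 19 + b)
n = -1324136
c(g, l) = -2095 + g² (c(g, l) = g*g - 2095 = g² - 2095 = -2095 + g²)
c(-854, u(9)) + n = (-2095 + (-854)²) - 1324136 = (-2095 + 729316) - 1324136 = 727221 - 1324136 = -596915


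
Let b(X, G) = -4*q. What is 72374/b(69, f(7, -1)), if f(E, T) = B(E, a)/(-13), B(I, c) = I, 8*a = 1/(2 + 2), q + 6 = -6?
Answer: 36187/24 ≈ 1507.8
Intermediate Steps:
q = -12 (q = -6 - 6 = -12)
a = 1/32 (a = 1/(8*(2 + 2)) = (⅛)/4 = (⅛)*(¼) = 1/32 ≈ 0.031250)
f(E, T) = -E/13 (f(E, T) = E/(-13) = E*(-1/13) = -E/13)
b(X, G) = 48 (b(X, G) = -4*(-12) = 48)
72374/b(69, f(7, -1)) = 72374/48 = 72374*(1/48) = 36187/24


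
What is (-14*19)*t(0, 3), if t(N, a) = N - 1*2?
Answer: 532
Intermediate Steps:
t(N, a) = -2 + N (t(N, a) = N - 2 = -2 + N)
(-14*19)*t(0, 3) = (-14*19)*(-2 + 0) = -266*(-2) = 532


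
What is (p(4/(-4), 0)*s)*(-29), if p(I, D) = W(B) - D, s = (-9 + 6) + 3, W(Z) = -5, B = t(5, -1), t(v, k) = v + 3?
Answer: 0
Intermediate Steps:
t(v, k) = 3 + v
B = 8 (B = 3 + 5 = 8)
s = 0 (s = -3 + 3 = 0)
p(I, D) = -5 - D
(p(4/(-4), 0)*s)*(-29) = ((-5 - 1*0)*0)*(-29) = ((-5 + 0)*0)*(-29) = -5*0*(-29) = 0*(-29) = 0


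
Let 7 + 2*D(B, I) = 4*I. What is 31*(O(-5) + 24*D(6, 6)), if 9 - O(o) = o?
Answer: 6758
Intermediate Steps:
D(B, I) = -7/2 + 2*I (D(B, I) = -7/2 + (4*I)/2 = -7/2 + 2*I)
O(o) = 9 - o
31*(O(-5) + 24*D(6, 6)) = 31*((9 - 1*(-5)) + 24*(-7/2 + 2*6)) = 31*((9 + 5) + 24*(-7/2 + 12)) = 31*(14 + 24*(17/2)) = 31*(14 + 204) = 31*218 = 6758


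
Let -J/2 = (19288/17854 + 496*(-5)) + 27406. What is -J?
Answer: 445048092/8927 ≈ 49854.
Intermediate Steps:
J = -445048092/8927 (J = -2*((19288/17854 + 496*(-5)) + 27406) = -2*((19288*(1/17854) - 2480) + 27406) = -2*((9644/8927 - 2480) + 27406) = -2*(-22129316/8927 + 27406) = -2*222524046/8927 = -445048092/8927 ≈ -49854.)
-J = -1*(-445048092/8927) = 445048092/8927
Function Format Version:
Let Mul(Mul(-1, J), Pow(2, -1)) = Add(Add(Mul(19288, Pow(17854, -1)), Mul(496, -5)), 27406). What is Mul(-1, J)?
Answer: Rational(445048092, 8927) ≈ 49854.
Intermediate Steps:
J = Rational(-445048092, 8927) (J = Mul(-2, Add(Add(Mul(19288, Pow(17854, -1)), Mul(496, -5)), 27406)) = Mul(-2, Add(Add(Mul(19288, Rational(1, 17854)), -2480), 27406)) = Mul(-2, Add(Add(Rational(9644, 8927), -2480), 27406)) = Mul(-2, Add(Rational(-22129316, 8927), 27406)) = Mul(-2, Rational(222524046, 8927)) = Rational(-445048092, 8927) ≈ -49854.)
Mul(-1, J) = Mul(-1, Rational(-445048092, 8927)) = Rational(445048092, 8927)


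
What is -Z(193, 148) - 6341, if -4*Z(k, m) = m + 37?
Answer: -25179/4 ≈ -6294.8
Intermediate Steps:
Z(k, m) = -37/4 - m/4 (Z(k, m) = -(m + 37)/4 = -(37 + m)/4 = -37/4 - m/4)
-Z(193, 148) - 6341 = -(-37/4 - 1/4*148) - 6341 = -(-37/4 - 37) - 6341 = -1*(-185/4) - 6341 = 185/4 - 6341 = -25179/4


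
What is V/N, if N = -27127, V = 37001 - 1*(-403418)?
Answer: -440419/27127 ≈ -16.235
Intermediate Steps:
V = 440419 (V = 37001 + 403418 = 440419)
V/N = 440419/(-27127) = 440419*(-1/27127) = -440419/27127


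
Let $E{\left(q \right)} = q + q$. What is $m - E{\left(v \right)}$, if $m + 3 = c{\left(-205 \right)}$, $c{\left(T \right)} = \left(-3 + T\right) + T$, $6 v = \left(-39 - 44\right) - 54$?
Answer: $- \frac{1111}{3} \approx -370.33$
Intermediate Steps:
$v = - \frac{137}{6}$ ($v = \frac{\left(-39 - 44\right) - 54}{6} = \frac{-83 - 54}{6} = \frac{1}{6} \left(-137\right) = - \frac{137}{6} \approx -22.833$)
$E{\left(q \right)} = 2 q$
$c{\left(T \right)} = -3 + 2 T$
$m = -416$ ($m = -3 + \left(-3 + 2 \left(-205\right)\right) = -3 - 413 = -416$)
$m - E{\left(v \right)} = -416 - 2 \left(- \frac{137}{6}\right) = -416 - - \frac{137}{3} = -416 + \frac{137}{3} = - \frac{1111}{3}$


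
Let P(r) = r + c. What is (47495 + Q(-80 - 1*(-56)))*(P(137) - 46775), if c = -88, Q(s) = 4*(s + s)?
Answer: -2210279978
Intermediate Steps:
Q(s) = 8*s (Q(s) = 4*(2*s) = 8*s)
P(r) = -88 + r (P(r) = r - 88 = -88 + r)
(47495 + Q(-80 - 1*(-56)))*(P(137) - 46775) = (47495 + 8*(-80 - 1*(-56)))*((-88 + 137) - 46775) = (47495 + 8*(-80 + 56))*(49 - 46775) = (47495 + 8*(-24))*(-46726) = (47495 - 192)*(-46726) = 47303*(-46726) = -2210279978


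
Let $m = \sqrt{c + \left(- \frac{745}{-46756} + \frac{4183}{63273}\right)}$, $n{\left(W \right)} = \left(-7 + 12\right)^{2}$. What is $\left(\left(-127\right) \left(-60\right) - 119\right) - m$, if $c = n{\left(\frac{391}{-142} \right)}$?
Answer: $7501 - \frac{\sqrt{54880048821635192001}}{1479196194} \approx 7496.0$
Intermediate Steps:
$n{\left(W \right)} = 25$ ($n{\left(W \right)} = 5^{2} = 25$)
$c = 25$
$m = \frac{\sqrt{54880048821635192001}}{1479196194}$ ($m = \sqrt{25 + \left(- \frac{745}{-46756} + \frac{4183}{63273}\right)} = \sqrt{25 + \left(\left(-745\right) \left(- \frac{1}{46756}\right) + 4183 \cdot \frac{1}{63273}\right)} = \sqrt{25 + \left(\frac{745}{46756} + \frac{4183}{63273}\right)} = \sqrt{25 + \frac{242718733}{2958392388}} = \sqrt{\frac{74202528433}{2958392388}} = \frac{\sqrt{54880048821635192001}}{1479196194} \approx 5.0082$)
$\left(\left(-127\right) \left(-60\right) - 119\right) - m = \left(\left(-127\right) \left(-60\right) - 119\right) - \frac{\sqrt{54880048821635192001}}{1479196194} = \left(7620 - 119\right) - \frac{\sqrt{54880048821635192001}}{1479196194} = 7501 - \frac{\sqrt{54880048821635192001}}{1479196194}$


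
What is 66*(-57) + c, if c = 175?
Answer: -3587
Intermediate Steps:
66*(-57) + c = 66*(-57) + 175 = -3762 + 175 = -3587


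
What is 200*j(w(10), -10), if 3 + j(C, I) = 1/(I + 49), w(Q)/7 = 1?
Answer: -23200/39 ≈ -594.87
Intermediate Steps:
w(Q) = 7 (w(Q) = 7*1 = 7)
j(C, I) = -3 + 1/(49 + I) (j(C, I) = -3 + 1/(I + 49) = -3 + 1/(49 + I))
200*j(w(10), -10) = 200*((-146 - 3*(-10))/(49 - 10)) = 200*((-146 + 30)/39) = 200*((1/39)*(-116)) = 200*(-116/39) = -23200/39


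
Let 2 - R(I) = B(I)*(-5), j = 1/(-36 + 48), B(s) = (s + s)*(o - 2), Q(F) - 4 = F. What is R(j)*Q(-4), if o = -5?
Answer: 0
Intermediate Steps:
Q(F) = 4 + F
B(s) = -14*s (B(s) = (s + s)*(-5 - 2) = (2*s)*(-7) = -14*s)
j = 1/12 ≈ 0.083333
R(I) = 2 - 70*I (R(I) = 2 - (-14*I)*(-5) = 2 - 70*I)
R(j)*Q(-4) = (2 - 70*1/12)*(4 - 4) = (2 - 35/6)*0 = -23/6*0 = 0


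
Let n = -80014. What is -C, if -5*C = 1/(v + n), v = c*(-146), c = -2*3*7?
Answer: -1/369410 ≈ -2.7070e-6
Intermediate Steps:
c = -42 (c = -6*7 = -42)
v = 6132 (v = -42*(-146) = 6132)
C = 1/369410 (C = -1/(5*(6132 - 80014)) = -⅕/(-73882) = -⅕*(-1/73882) = 1/369410 ≈ 2.7070e-6)
-C = -1*1/369410 = -1/369410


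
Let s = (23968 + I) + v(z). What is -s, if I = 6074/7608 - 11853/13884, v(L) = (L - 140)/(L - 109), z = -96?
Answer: -5406539614442/225562935 ≈ -23969.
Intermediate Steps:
v(L) = (-140 + L)/(-109 + L)
I = -60898/1100307 (I = 6074*(1/7608) - 11853*1/13884 = 3037/3804 - 3951/4628 = -60898/1100307 ≈ -0.055346)
s = 5406539614442/225562935 (s = (23968 - 60898/1100307) + (-140 - 96)/(-109 - 96) = 26372097278/1100307 - 236/(-205) = 26372097278/1100307 - 1/205*(-236) = 26372097278/1100307 + 236/205 = 5406539614442/225562935 ≈ 23969.)
-s = -1*5406539614442/225562935 = -5406539614442/225562935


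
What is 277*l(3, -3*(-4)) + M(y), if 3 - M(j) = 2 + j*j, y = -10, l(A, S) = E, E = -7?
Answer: -2038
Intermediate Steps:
l(A, S) = -7
M(j) = 1 - j**2 (M(j) = 3 - (2 + j*j) = 3 - (2 + j**2) = 3 + (-2 - j**2) = 1 - j**2)
277*l(3, -3*(-4)) + M(y) = 277*(-7) + (1 - 1*(-10)**2) = -1939 + (1 - 1*100) = -1939 + (1 - 100) = -1939 - 99 = -2038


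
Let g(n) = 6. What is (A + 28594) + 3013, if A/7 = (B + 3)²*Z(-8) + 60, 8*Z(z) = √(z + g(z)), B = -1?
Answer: 32027 + 7*I*√2/2 ≈ 32027.0 + 4.9497*I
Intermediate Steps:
Z(z) = √(6 + z)/8 (Z(z) = √(z + 6)/8 = √(6 + z)/8)
A = 420 + 7*I*√2/2 (A = 7*((-1 + 3)²*(√(6 - 8)/8) + 60) = 7*(2²*(√(-2)/8) + 60) = 7*(4*((I*√2)/8) + 60) = 7*(4*(I*√2/8) + 60) = 7*(I*√2/2 + 60) = 7*(60 + I*√2/2) = 420 + 7*I*√2/2 ≈ 420.0 + 4.9497*I)
(A + 28594) + 3013 = ((420 + 7*I*√2/2) + 28594) + 3013 = (29014 + 7*I*√2/2) + 3013 = 32027 + 7*I*√2/2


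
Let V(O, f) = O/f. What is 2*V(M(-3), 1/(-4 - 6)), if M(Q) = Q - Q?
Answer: 0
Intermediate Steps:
M(Q) = 0
2*V(M(-3), 1/(-4 - 6)) = 2*(0/(1/(-4 - 6))) = 2*(0/(1/(-10))) = 2*(0/(-1/10)) = 2*(0*(-10)) = 2*0 = 0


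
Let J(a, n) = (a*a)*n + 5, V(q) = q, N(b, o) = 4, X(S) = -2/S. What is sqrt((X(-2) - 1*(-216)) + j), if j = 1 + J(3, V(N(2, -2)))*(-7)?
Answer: I*sqrt(69) ≈ 8.3066*I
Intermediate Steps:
J(a, n) = 5 + n*a**2 (J(a, n) = a**2*n + 5 = n*a**2 + 5 = 5 + n*a**2)
j = -286 (j = 1 + (5 + 4*3**2)*(-7) = 1 + (5 + 4*9)*(-7) = 1 + (5 + 36)*(-7) = 1 + 41*(-7) = 1 - 287 = -286)
sqrt((X(-2) - 1*(-216)) + j) = sqrt((-2/(-2) - 1*(-216)) - 286) = sqrt((-2*(-1/2) + 216) - 286) = sqrt((1 + 216) - 286) = sqrt(217 - 286) = sqrt(-69) = I*sqrt(69)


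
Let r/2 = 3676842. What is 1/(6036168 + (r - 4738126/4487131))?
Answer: 4487131/60082015256486 ≈ 7.4683e-8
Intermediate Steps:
r = 7353684 (r = 2*3676842 = 7353684)
1/(6036168 + (r - 4738126/4487131)) = 1/(6036168 + (7353684 - 4738126/4487131)) = 1/(6036168 + 32996938702478/4487131) = 1/(60082015256486/4487131) = 4487131/60082015256486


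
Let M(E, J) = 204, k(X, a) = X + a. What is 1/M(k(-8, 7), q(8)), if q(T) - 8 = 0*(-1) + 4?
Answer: 1/204 ≈ 0.0049020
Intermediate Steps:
q(T) = 12 (q(T) = 8 + (0*(-1) + 4) = 8 + (0 + 4) = 8 + 4 = 12)
1/M(k(-8, 7), q(8)) = 1/204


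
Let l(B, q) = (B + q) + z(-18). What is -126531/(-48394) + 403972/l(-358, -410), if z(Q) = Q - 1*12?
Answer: -9724424615/19309206 ≈ -503.62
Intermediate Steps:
z(Q) = -12 + Q (z(Q) = Q - 12 = -12 + Q)
l(B, q) = -30 + B + q (l(B, q) = (B + q) + (-12 - 18) = (B + q) - 30 = -30 + B + q)
-126531/(-48394) + 403972/l(-358, -410) = -126531/(-48394) + 403972/(-30 - 358 - 410) = -126531*(-1/48394) + 403972/(-798) = 126531/48394 + 403972*(-1/798) = 126531/48394 - 201986/399 = -9724424615/19309206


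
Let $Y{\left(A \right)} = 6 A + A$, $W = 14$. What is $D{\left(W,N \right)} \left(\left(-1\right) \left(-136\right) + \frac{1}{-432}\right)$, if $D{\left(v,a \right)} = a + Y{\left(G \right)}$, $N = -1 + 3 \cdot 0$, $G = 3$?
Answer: $\frac{293755}{108} \approx 2720.0$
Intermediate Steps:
$N = -1$ ($N = -1 + 0 = -1$)
$Y{\left(A \right)} = 7 A$
$D{\left(v,a \right)} = 21 + a$ ($D{\left(v,a \right)} = a + 7 \cdot 3 = a + 21 = 21 + a$)
$D{\left(W,N \right)} \left(\left(-1\right) \left(-136\right) + \frac{1}{-432}\right) = \left(21 - 1\right) \left(\left(-1\right) \left(-136\right) + \frac{1}{-432}\right) = 20 \left(136 - \frac{1}{432}\right) = 20 \cdot \frac{58751}{432} = \frac{293755}{108}$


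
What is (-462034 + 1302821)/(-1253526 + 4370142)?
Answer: 840787/3116616 ≈ 0.26978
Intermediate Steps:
(-462034 + 1302821)/(-1253526 + 4370142) = 840787/3116616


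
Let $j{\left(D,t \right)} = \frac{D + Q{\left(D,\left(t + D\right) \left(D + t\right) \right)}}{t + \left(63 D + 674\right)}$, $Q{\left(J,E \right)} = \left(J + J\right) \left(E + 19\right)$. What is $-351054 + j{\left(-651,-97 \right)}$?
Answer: $- \frac{13466719947}{40436} \approx -3.3304 \cdot 10^{5}$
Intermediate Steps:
$Q{\left(J,E \right)} = 2 J \left(19 + E\right)$
$j{\left(D,t \right)} = \frac{D + 2 D \left(19 + \left(D + t\right)^{2}\right)}{674 + t + 63 D}$ ($j{\left(D,t \right)} = \frac{D + 2 D \left(19 + \left(t + D\right) \left(D + t\right)\right)}{t + \left(63 D + 674\right)} = \frac{D + 2 D \left(19 + \left(D + t\right) \left(D + t\right)\right)}{t + \left(674 + 63 D\right)} = \frac{D + 2 D \left(19 + \left(D + t\right)^{2}\right)}{674 + t + 63 D}$)
$-351054 + j{\left(-651,-97 \right)} = -351054 - \frac{651 \left(39 + 2 \left(-651\right)^{2} + 2 \left(-97\right)^{2} + 4 \left(-651\right) \left(-97\right)\right)}{674 - 97 + 63 \left(-651\right)} = -351054 - \frac{651 \left(39 + 2 \cdot 423801 + 2 \cdot 9409 + 252588\right)}{674 - 97 - 41013} = -351054 - \frac{651 \left(39 + 847602 + 18818 + 252588\right)}{-40436} = -351054 - \left(- \frac{651}{40436}\right) 1119047 = -351054 + \frac{728499597}{40436} = - \frac{13466719947}{40436}$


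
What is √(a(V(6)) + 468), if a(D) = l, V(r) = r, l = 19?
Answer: √487 ≈ 22.068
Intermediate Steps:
a(D) = 19
√(a(V(6)) + 468) = √(19 + 468) = √487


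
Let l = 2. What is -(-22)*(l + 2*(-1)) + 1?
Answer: 1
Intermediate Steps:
-(-22)*(l + 2*(-1)) + 1 = -(-22)*(2 + 2*(-1)) + 1 = -(-22)*(2 - 2) + 1 = -(-22)*0 + 1 = -22*0 + 1 = 0 + 1 = 1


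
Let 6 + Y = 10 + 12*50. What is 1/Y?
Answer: 1/604 ≈ 0.0016556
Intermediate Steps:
Y = 604 (Y = -6 + (10 + 12*50) = -6 + (10 + 600) = -6 + 610 = 604)
1/Y = 1/604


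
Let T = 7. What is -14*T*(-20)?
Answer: 1960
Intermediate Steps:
-14*T*(-20) = -14*7*(-20) = -98*(-20) = 1960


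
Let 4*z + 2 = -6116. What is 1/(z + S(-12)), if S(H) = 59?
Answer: -2/2941 ≈ -0.00068004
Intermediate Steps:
z = -3059/2 (z = -½ + (¼)*(-6116) = -½ - 1529 = -3059/2 ≈ -1529.5)
1/(z + S(-12)) = 1/(-3059/2 + 59) = 1/(-2941/2) = -2/2941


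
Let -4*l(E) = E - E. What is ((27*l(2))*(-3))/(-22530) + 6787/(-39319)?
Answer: -6787/39319 ≈ -0.17261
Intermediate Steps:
l(E) = 0 (l(E) = -(E - E)/4 = -1/4*0 = 0)
((27*l(2))*(-3))/(-22530) + 6787/(-39319) = ((27*0)*(-3))/(-22530) + 6787/(-39319) = (0*(-3))*(-1/22530) + 6787*(-1/39319) = 0*(-1/22530) - 6787/39319 = 0 - 6787/39319 = -6787/39319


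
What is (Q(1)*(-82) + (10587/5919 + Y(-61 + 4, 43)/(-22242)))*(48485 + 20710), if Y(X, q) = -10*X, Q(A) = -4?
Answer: 166888471132320/7313911 ≈ 2.2818e+7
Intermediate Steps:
(Q(1)*(-82) + (10587/5919 + Y(-61 + 4, 43)/(-22242)))*(48485 + 20710) = (-4*(-82) + (10587/5919 - 10*(-61 + 4)/(-22242)))*(48485 + 20710) = (328 + (10587*(1/5919) - 10*(-57)*(-1/22242)))*69195 = (328 + (3529/1973 + 570*(-1/22242)))*69195 = (328 + (3529/1973 - 95/3707))*69195 = (328 + 12894568/7313911)*69195 = (2411857376/7313911)*69195 = 166888471132320/7313911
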